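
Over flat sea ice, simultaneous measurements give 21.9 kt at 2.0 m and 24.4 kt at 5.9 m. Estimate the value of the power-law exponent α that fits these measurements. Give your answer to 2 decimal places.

α ≈ 0.10

Power law: V₂/V₁ = (z₂/z₁)^α ⇒ α = ln(V₂/V₁) / ln(z₂/z₁)
α = ln(24.4/21.9) / ln(5.9/2.0) = ln(1.1142) / ln(2.9500)
  = 0.10810 / 1.08181 = 0.09992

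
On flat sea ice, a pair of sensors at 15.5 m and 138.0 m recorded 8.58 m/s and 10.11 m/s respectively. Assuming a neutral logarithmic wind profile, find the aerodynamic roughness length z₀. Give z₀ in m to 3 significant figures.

Log law: V(z) ∝ ln(z/z₀). With r = V₁/V₂ = 8.58/10.11 = 0.84866,
r · ln(z₂/z₀) = ln(z₁/z₀) ⇒ ln z₀ = (ln z₁ − r·ln z₂)/(1 − r)
ln z₀ = (2.74084 − 0.84866×4.92725) / 0.15134 = -9.5202
z₀ = exp(-9.5202) = 0.00007335 m

z₀ ≈ 0.0000734 m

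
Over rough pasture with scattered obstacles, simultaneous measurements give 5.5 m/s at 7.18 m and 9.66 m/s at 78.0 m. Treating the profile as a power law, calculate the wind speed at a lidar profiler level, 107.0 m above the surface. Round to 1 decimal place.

First find α: α = ln(V₂/V₁)/ln(z₂/z₁) = ln(9.66/5.5)/ln(78.0/7.18) = 0.56325/2.38541 = 0.2361
Extrapolate from 78.0 m to 107.0 m: V₃ = 9.66 × (107.0/78.0)^0.2361 = 9.66 × 1.0775 = 10.4086 m/s

10.4 m/s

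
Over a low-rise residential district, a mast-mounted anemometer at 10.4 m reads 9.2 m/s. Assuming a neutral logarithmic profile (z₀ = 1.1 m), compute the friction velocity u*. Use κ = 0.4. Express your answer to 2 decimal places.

Log law: V(z) = (u*/κ) · ln(z/z₀) ⇒ u* = κ · V / ln(z/z₀)
u* = 0.4 × 9.2 / ln(10.4/1.1) = 0.4 × 9.2 / 2.2465
   = 3.6800 / 2.2465 = 1.6381 m/s

u* ≈ 1.64 m/s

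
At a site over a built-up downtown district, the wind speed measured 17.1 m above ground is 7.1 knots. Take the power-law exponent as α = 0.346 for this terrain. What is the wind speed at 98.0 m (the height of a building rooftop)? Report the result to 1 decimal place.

13.0 knots

Power-law profile: V₂ = V₁ · (z₂/z₁)^α
V₂ = 7.1 × (98.0/17.1)^0.346 = 7.1 × (5.7310)^0.346
    = 7.1 × 1.8296 = 12.9899 knots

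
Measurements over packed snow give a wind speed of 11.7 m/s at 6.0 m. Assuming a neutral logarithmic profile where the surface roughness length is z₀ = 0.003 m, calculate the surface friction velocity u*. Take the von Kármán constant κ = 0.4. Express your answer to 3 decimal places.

Log law: V(z) = (u*/κ) · ln(z/z₀) ⇒ u* = κ · V / ln(z/z₀)
u* = 0.4 × 11.7 / ln(6.0/0.003) = 0.4 × 11.7 / 7.6009
   = 4.6800 / 7.6009 = 0.6157 m/s

u* ≈ 0.616 m/s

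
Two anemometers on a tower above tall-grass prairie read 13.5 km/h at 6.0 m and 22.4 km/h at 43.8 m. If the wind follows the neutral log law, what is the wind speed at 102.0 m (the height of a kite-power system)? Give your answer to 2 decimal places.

Log law: V ∝ ln(z/z₀). From the pair, with r = V₁/V₂ = 0.60268,
ln z₀ = (ln z₁ − r·ln z₂)/(1 − r) = (1.7918 − 0.60268×3.7796)/0.39732 = -1.2236 → z₀ = 0.2942 m
V₃ = V₁ · ln(z₃/z₀)/ln(z₁/z₀) = 13.5 × 5.8485/3.0153 = 26.1847 km/h

26.18 km/h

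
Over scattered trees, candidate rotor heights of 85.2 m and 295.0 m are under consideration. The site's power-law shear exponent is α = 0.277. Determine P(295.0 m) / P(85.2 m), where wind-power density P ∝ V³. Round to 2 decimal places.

Speed ratio: V_B/V_A = (z_B/z_A)^α = (295.0/85.2)^0.277 = (3.4624)^0.277 = 1.41062
Power-density ratio: P_B/P_A = (V_B/V_A)³ = (1.41062)³ = 2.80690

2.81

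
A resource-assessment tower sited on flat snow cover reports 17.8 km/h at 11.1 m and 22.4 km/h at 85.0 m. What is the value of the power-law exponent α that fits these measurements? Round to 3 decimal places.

α ≈ 0.113

Power law: V₂/V₁ = (z₂/z₁)^α ⇒ α = ln(V₂/V₁) / ln(z₂/z₁)
α = ln(22.4/17.8) / ln(85.0/11.1) = ln(1.2584) / ln(7.6577)
  = 0.22986 / 2.03571 = 0.11292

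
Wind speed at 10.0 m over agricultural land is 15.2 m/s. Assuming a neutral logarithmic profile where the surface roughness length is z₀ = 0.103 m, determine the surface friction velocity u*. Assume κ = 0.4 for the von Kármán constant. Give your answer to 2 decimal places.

Log law: V(z) = (u*/κ) · ln(z/z₀) ⇒ u* = κ · V / ln(z/z₀)
u* = 0.4 × 15.2 / ln(10.0/0.103) = 0.4 × 15.2 / 4.5756
   = 6.0800 / 4.5756 = 1.3288 m/s

u* ≈ 1.33 m/s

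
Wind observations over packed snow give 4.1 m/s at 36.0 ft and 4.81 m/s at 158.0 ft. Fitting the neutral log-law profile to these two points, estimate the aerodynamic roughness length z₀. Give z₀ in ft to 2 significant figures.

Log law: V(z) ∝ ln(z/z₀). With r = V₁/V₂ = 4.1/4.81 = 0.85239,
r · ln(z₂/z₀) = ln(z₁/z₀) ⇒ ln z₀ = (ln z₁ − r·ln z₂)/(1 − r)
ln z₀ = (3.58352 − 0.85239×5.06260) / 0.14761 = -4.9576
z₀ = exp(-4.9576) = 0.007030 ft

z₀ ≈ 0.0070 ft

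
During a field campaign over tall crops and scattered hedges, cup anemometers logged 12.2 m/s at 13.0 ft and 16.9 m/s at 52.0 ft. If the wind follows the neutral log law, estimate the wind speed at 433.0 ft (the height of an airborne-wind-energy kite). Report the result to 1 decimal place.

24.1 m/s

Log law: V ∝ ln(z/z₀). From the pair, with r = V₁/V₂ = 0.72189,
ln z₀ = (ln z₁ − r·ln z₂)/(1 − r) = (2.5649 − 0.72189×3.9512)/0.27811 = -1.0335 → z₀ = 0.3558 ft
V₃ = V₁ · ln(z₃/z₀)/ln(z₁/z₀) = 12.2 × 7.1043/3.5985 = 24.0858 m/s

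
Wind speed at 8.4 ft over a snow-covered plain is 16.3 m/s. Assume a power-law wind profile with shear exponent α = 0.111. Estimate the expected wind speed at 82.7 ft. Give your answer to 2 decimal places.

Power-law profile: V₂ = V₁ · (z₂/z₁)^α
V₂ = 16.3 × (82.7/8.4)^0.111 = 16.3 × (9.8452)^0.111
    = 16.3 × 1.2890 = 21.0105 m/s

21.01 m/s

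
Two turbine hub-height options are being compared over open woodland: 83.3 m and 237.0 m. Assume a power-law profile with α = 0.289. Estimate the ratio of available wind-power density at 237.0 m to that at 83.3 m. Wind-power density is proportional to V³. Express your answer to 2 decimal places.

2.48

Speed ratio: V_B/V_A = (z_B/z_A)^α = (237.0/83.3)^0.289 = (2.8451)^0.289 = 1.35281
Power-density ratio: P_B/P_A = (V_B/V_A)³ = (1.35281)³ = 2.47575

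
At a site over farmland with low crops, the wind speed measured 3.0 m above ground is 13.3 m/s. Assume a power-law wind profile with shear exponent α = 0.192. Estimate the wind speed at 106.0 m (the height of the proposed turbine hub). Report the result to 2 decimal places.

Power-law profile: V₂ = V₁ · (z₂/z₁)^α
V₂ = 13.3 × (106.0/3.0)^0.192 = 13.3 × (35.3333)^0.192
    = 13.3 × 1.9827 = 26.3696 m/s

26.37 m/s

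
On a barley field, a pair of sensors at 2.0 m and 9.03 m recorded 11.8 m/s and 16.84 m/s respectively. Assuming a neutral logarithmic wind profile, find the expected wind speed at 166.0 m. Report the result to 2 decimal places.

Log law: V ∝ ln(z/z₀). From the pair, with r = V₁/V₂ = 0.70071,
ln z₀ = (ln z₁ − r·ln z₂)/(1 − r) = (0.6931 − 0.70071×2.2006)/0.29929 = -2.8361 → z₀ = 0.05865 m
V₃ = V₁ · ln(z₃/z₀)/ln(z₁/z₀) = 11.8 × 7.9481/3.5292 = 26.5744 m/s

26.57 m/s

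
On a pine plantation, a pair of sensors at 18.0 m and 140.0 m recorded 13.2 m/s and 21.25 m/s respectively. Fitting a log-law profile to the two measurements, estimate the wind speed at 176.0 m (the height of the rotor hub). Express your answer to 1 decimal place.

22.1 m/s

Log law: V ∝ ln(z/z₀). From the pair, with r = V₁/V₂ = 0.62118,
ln z₀ = (ln z₁ − r·ln z₂)/(1 − r) = (2.8904 − 0.62118×4.9416)/0.37882 = -0.4732 → z₀ = 0.6230 m
V₃ = V₁ · ln(z₃/z₀)/ln(z₁/z₀) = 13.2 × 5.6437/3.3636 = 22.1481 m/s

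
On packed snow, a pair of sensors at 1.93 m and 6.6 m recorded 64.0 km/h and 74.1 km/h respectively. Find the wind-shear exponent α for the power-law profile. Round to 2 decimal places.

Power law: V₂/V₁ = (z₂/z₁)^α ⇒ α = ln(V₂/V₁) / ln(z₂/z₁)
α = ln(74.1/64.0) / ln(6.6/1.93) = ln(1.1578) / ln(3.4197)
  = 0.14653 / 1.22955 = 0.11918

α ≈ 0.12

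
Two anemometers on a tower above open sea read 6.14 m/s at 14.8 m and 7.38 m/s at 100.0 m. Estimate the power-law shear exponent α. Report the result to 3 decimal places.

α ≈ 0.096

Power law: V₂/V₁ = (z₂/z₁)^α ⇒ α = ln(V₂/V₁) / ln(z₂/z₁)
α = ln(7.38/6.14) / ln(100.0/14.8) = ln(1.2020) / ln(6.7568)
  = 0.18395 / 1.91054 = 0.09628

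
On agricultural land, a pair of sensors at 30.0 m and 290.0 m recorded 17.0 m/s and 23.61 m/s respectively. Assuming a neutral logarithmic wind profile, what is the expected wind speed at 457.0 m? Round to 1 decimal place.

24.9 m/s

Log law: V ∝ ln(z/z₀). From the pair, with r = V₁/V₂ = 0.72003,
ln z₀ = (ln z₁ − r·ln z₂)/(1 − r) = (3.4012 − 0.72003×5.6699)/0.27997 = -2.4335 → z₀ = 0.08773 m
V₃ = V₁ · ln(z₃/z₀)/ln(z₁/z₀) = 17.0 × 8.5582/5.8347 = 24.9351 m/s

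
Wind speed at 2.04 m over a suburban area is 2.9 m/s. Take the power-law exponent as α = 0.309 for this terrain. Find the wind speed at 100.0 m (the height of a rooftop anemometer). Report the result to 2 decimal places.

9.65 m/s

Power-law profile: V₂ = V₁ · (z₂/z₁)^α
V₂ = 2.9 × (100.0/2.04)^0.309 = 2.9 × (49.0196)^0.309
    = 2.9 × 3.3291 = 9.6543 m/s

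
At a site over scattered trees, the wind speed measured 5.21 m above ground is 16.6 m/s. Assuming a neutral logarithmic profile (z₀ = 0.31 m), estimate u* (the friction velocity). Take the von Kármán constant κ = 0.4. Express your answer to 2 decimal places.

Log law: V(z) = (u*/κ) · ln(z/z₀) ⇒ u* = κ · V / ln(z/z₀)
u* = 0.4 × 16.6 / ln(5.21/0.31) = 0.4 × 16.6 / 2.8218
   = 6.6400 / 2.8218 = 2.3531 m/s

u* ≈ 2.35 m/s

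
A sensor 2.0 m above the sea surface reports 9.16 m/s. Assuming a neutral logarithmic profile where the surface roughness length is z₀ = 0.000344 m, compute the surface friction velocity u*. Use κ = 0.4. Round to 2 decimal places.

Log law: V(z) = (u*/κ) · ln(z/z₀) ⇒ u* = κ · V / ln(z/z₀)
u* = 0.4 × 9.16 / ln(2.0/0.000344) = 0.4 × 9.16 / 8.6680
   = 3.6640 / 8.6680 = 0.4227 m/s

u* ≈ 0.42 m/s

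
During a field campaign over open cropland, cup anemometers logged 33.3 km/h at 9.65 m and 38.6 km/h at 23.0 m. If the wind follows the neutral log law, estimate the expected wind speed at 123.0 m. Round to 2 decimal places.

48.83 km/h

Log law: V ∝ ln(z/z₀). From the pair, with r = V₁/V₂ = 0.86269,
ln z₀ = (ln z₁ − r·ln z₂)/(1 − r) = (2.2670 − 0.86269×3.1355)/0.13731 = -3.1901 → z₀ = 0.04117 m
V₃ = V₁ · ln(z₃/z₀)/ln(z₁/z₀) = 33.3 × 8.0023/5.4570 = 48.8315 km/h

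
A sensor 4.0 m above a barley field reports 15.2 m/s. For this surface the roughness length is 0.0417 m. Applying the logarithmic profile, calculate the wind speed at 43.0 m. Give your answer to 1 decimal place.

23.1 m/s

Log law: V(z) ∝ ln(z/z₀), so V₂/V₁ = ln(z₂/z₀) / ln(z₁/z₀).
ln(43.0/0.0417) = 6.9385, ln(4.0/0.0417) = 4.5635
V₂ = 15.2 × 6.9385/4.5635 = 15.2 × 1.5204 = 23.1102 m/s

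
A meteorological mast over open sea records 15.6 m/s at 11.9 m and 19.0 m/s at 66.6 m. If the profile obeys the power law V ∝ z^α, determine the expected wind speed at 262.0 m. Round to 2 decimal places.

22.23 m/s

First find α: α = ln(V₂/V₁)/ln(z₂/z₁) = ln(19.0/15.6)/ln(66.6/11.9) = 0.19717/1.72217 = 0.1145
Extrapolate from 66.6 m to 262.0 m: V₃ = 19.0 × (262.0/66.6)^0.1145 = 19.0 × 1.1698 = 22.2256 m/s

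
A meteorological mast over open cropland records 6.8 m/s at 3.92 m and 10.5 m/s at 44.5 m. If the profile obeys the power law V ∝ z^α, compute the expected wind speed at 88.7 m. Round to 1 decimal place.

First find α: α = ln(V₂/V₁)/ln(z₂/z₁) = ln(10.5/6.8)/ln(44.5/3.92) = 0.43445/2.42940 = 0.1788
Extrapolate from 44.5 m to 88.7 m: V₃ = 10.5 × (88.7/44.5)^0.1788 = 10.5 × 1.1313 = 11.8785 m/s

11.9 m/s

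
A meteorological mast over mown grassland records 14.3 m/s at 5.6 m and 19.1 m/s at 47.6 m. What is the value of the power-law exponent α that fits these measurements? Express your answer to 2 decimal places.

α ≈ 0.14

Power law: V₂/V₁ = (z₂/z₁)^α ⇒ α = ln(V₂/V₁) / ln(z₂/z₁)
α = ln(19.1/14.3) / ln(47.6/5.6) = ln(1.3357) / ln(8.5000)
  = 0.28943 / 2.14007 = 0.13524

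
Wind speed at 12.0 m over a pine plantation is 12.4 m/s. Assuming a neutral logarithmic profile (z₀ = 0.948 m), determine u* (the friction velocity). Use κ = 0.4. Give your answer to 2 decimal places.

Log law: V(z) = (u*/κ) · ln(z/z₀) ⇒ u* = κ · V / ln(z/z₀)
u* = 0.4 × 12.4 / ln(12.0/0.948) = 0.4 × 12.4 / 2.5383
   = 4.9600 / 2.5383 = 1.9541 m/s

u* ≈ 1.95 m/s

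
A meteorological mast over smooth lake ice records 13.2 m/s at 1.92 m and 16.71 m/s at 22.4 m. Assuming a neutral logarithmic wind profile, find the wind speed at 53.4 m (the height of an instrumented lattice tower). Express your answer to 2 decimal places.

Log law: V ∝ ln(z/z₀). From the pair, with r = V₁/V₂ = 0.78995,
ln z₀ = (ln z₁ − r·ln z₂)/(1 − r) = (0.6523 − 0.78995×3.1091)/0.21005 = -8.5867 → z₀ = 0.0001866 m
V₃ = V₁ · ln(z₃/z₀)/ln(z₁/z₀) = 13.2 × 12.5645/9.2390 = 17.9512 m/s

17.95 m/s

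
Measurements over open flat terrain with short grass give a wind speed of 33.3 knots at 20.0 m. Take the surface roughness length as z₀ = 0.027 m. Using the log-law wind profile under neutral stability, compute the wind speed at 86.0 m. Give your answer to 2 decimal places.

Log law: V(z) ∝ ln(z/z₀), so V₂/V₁ = ln(z₂/z₀) / ln(z₁/z₀).
ln(86.0/0.027) = 8.0663, ln(20.0/0.027) = 6.6077
V₂ = 33.3 × 8.0663/6.6077 = 33.3 × 1.2207 = 40.6509 knots

40.65 knots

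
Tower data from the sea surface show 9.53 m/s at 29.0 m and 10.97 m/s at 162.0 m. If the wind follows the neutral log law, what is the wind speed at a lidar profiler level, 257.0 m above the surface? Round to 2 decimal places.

11.36 m/s

Log law: V ∝ ln(z/z₀). From the pair, with r = V₁/V₂ = 0.86873,
ln z₀ = (ln z₁ − r·ln z₂)/(1 − r) = (3.3673 − 0.86873×5.0876)/0.13127 = -8.0177 → z₀ = 0.0003296 m
V₃ = V₁ · ln(z₃/z₀)/ln(z₁/z₀) = 9.53 × 13.5668/11.3850 = 11.3563 m/s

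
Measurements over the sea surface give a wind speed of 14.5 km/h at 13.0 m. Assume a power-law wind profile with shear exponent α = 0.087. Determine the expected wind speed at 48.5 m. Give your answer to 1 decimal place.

Power-law profile: V₂ = V₁ · (z₂/z₁)^α
V₂ = 14.5 × (48.5/13.0)^0.087 = 14.5 × (3.7308)^0.087
    = 14.5 × 1.1214 = 16.2598 km/h

16.3 km/h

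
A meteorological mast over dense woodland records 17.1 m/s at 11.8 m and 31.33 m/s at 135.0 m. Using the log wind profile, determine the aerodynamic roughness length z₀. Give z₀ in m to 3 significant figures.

z₀ ≈ 0.631 m

Log law: V(z) ∝ ln(z/z₀). With r = V₁/V₂ = 17.1/31.33 = 0.54580,
r · ln(z₂/z₀) = ln(z₁/z₀) ⇒ ln z₀ = (ln z₁ − r·ln z₂)/(1 − r)
ln z₀ = (2.46810 − 0.54580×4.90527) / 0.45420 = -0.4606
z₀ = exp(-0.4606) = 0.6309 m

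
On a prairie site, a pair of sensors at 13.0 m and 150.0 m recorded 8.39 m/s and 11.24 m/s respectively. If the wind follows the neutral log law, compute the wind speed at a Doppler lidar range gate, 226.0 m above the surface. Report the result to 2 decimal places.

Log law: V ∝ ln(z/z₀). From the pair, with r = V₁/V₂ = 0.74644,
ln z₀ = (ln z₁ − r·ln z₂)/(1 − r) = (2.5649 − 0.74644×5.0106)/0.25356 = -4.6348 → z₀ = 0.009708 m
V₃ = V₁ · ln(z₃/z₀)/ln(z₁/z₀) = 8.39 × 10.0553/7.1998 = 11.7177 m/s

11.72 m/s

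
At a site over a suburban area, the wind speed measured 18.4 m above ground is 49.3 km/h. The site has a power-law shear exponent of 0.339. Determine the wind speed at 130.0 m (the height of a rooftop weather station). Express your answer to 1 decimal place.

95.7 km/h

Power-law profile: V₂ = V₁ · (z₂/z₁)^α
V₂ = 49.3 × (130.0/18.4)^0.339 = 49.3 × (7.0652)^0.339
    = 49.3 × 1.9402 = 95.6534 km/h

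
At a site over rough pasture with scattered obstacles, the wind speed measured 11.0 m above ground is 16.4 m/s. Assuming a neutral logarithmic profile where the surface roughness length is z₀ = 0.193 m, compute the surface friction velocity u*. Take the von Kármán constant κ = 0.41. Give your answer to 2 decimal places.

u* ≈ 1.66 m/s

Log law: V(z) = (u*/κ) · ln(z/z₀) ⇒ u* = κ · V / ln(z/z₀)
u* = 0.41 × 16.4 / ln(11.0/0.193) = 0.41 × 16.4 / 4.0430
   = 6.7240 / 4.0430 = 1.6631 m/s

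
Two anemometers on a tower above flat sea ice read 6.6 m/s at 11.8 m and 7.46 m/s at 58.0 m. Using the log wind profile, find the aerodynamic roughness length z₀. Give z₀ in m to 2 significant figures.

z₀ ≈ 0.000058 m

Log law: V(z) ∝ ln(z/z₀). With r = V₁/V₂ = 6.6/7.46 = 0.88472,
r · ln(z₂/z₀) = ln(z₁/z₀) ⇒ ln z₀ = (ln z₁ − r·ln z₂)/(1 − r)
ln z₀ = (2.46810 − 0.88472×4.06044) / 0.11528 = -9.7522
z₀ = exp(-9.7522) = 0.00005817 m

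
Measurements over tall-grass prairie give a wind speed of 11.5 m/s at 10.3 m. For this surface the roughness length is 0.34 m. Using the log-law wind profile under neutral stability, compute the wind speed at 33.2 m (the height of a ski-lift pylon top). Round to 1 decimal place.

Log law: V(z) ∝ ln(z/z₀), so V₂/V₁ = ln(z₂/z₀) / ln(z₁/z₀).
ln(33.2/0.34) = 4.5814, ln(10.3/0.34) = 3.4110
V₂ = 11.5 × 4.5814/3.4110 = 11.5 × 1.3431 = 15.4460 m/s

15.4 m/s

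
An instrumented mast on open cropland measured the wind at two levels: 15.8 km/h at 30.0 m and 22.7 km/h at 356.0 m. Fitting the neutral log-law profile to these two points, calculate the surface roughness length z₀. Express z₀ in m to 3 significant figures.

Log law: V(z) ∝ ln(z/z₀). With r = V₁/V₂ = 15.8/22.7 = 0.69604,
r · ln(z₂/z₀) = ln(z₁/z₀) ⇒ ln z₀ = (ln z₁ − r·ln z₂)/(1 − r)
ln z₀ = (3.40120 − 0.69604×5.87493) / 0.30396 = -2.2633
z₀ = exp(-2.2633) = 0.1040 m

z₀ ≈ 0.104 m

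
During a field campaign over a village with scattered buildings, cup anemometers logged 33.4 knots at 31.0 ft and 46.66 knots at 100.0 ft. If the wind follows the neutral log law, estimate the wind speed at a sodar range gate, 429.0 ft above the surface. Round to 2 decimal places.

63.15 knots

Log law: V ∝ ln(z/z₀). From the pair, with r = V₁/V₂ = 0.71582,
ln z₀ = (ln z₁ − r·ln z₂)/(1 − r) = (3.4340 − 0.71582×4.6052)/0.28418 = 0.4839 → z₀ = 1.622 ft
V₃ = V₁ · ln(z₃/z₀)/ln(z₁/z₀) = 33.4 × 5.5775/2.9500 = 63.1479 knots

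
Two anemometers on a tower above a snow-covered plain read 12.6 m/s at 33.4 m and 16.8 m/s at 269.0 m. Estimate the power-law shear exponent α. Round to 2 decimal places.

Power law: V₂/V₁ = (z₂/z₁)^α ⇒ α = ln(V₂/V₁) / ln(z₂/z₁)
α = ln(16.8/12.6) / ln(269.0/33.4) = ln(1.3333) / ln(8.0539)
  = 0.28768 / 2.08616 = 0.13790

α ≈ 0.14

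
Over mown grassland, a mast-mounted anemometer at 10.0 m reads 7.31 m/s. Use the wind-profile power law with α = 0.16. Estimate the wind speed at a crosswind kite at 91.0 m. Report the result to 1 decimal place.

10.4 m/s

Power-law profile: V₂ = V₁ · (z₂/z₁)^α
V₂ = 7.31 × (91.0/10.0)^0.16 = 7.31 × (9.1000)^0.16
    = 7.31 × 1.4238 = 10.4079 m/s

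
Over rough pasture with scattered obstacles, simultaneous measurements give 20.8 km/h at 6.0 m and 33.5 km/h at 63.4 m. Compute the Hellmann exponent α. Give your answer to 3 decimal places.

Power law: V₂/V₁ = (z₂/z₁)^α ⇒ α = ln(V₂/V₁) / ln(z₂/z₁)
α = ln(33.5/20.8) / ln(63.4/6.0) = ln(1.6106) / ln(10.5667)
  = 0.47659 / 2.35770 = 0.20214

α ≈ 0.202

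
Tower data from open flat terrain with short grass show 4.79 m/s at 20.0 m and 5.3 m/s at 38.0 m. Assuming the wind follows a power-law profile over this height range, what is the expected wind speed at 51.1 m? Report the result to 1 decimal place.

5.6 m/s

First find α: α = ln(V₂/V₁)/ln(z₂/z₁) = ln(5.3/4.79)/ln(38.0/20.0) = 0.10118/0.64185 = 0.1576
Extrapolate from 38.0 m to 51.1 m: V₃ = 5.3 × (51.1/38.0)^0.1576 = 5.3 × 1.0478 = 5.5533 m/s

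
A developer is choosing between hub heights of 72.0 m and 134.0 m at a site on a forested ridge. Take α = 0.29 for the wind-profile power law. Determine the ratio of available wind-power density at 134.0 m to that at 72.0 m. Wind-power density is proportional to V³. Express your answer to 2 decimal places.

1.72

Speed ratio: V_B/V_A = (z_B/z_A)^α = (134.0/72.0)^0.29 = (1.8611)^0.29 = 1.19739
Power-density ratio: P_B/P_A = (V_B/V_A)³ = (1.19739)³ = 1.71673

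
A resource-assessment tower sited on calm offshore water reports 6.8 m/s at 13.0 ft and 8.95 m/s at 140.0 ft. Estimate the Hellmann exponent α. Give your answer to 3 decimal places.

α ≈ 0.116

Power law: V₂/V₁ = (z₂/z₁)^α ⇒ α = ln(V₂/V₁) / ln(z₂/z₁)
α = ln(8.95/6.8) / ln(140.0/13.0) = ln(1.3162) / ln(10.7692)
  = 0.27473 / 2.37669 = 0.11559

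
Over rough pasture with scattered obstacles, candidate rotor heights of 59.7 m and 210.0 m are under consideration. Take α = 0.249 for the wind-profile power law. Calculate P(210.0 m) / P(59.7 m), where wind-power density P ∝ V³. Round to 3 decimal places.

Speed ratio: V_B/V_A = (z_B/z_A)^α = (210.0/59.7)^0.249 = (3.5176)^0.249 = 1.36778
Power-density ratio: P_B/P_A = (V_B/V_A)³ = (1.36778)³ = 2.55885

2.559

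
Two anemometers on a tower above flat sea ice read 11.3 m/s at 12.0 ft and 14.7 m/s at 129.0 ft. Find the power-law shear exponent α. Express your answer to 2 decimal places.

Power law: V₂/V₁ = (z₂/z₁)^α ⇒ α = ln(V₂/V₁) / ln(z₂/z₁)
α = ln(14.7/11.3) / ln(129.0/12.0) = ln(1.3009) / ln(10.7500)
  = 0.26304 / 2.37491 = 0.11076

α ≈ 0.11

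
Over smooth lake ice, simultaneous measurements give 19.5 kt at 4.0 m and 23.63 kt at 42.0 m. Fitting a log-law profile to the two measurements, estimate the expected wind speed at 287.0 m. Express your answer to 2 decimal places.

27.01 kt

Log law: V ∝ ln(z/z₀). From the pair, with r = V₁/V₂ = 0.82522,
ln z₀ = (ln z₁ − r·ln z₂)/(1 − r) = (1.3863 − 0.82522×3.7377)/0.17478 = -9.7158 → z₀ = 0.00006032 m
V₃ = V₁ · ln(z₃/z₀)/ln(z₁/z₀) = 19.5 × 15.3753/11.1021 = 27.0055 kt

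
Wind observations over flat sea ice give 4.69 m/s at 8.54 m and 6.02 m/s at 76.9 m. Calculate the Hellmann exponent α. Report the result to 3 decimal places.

α ≈ 0.114

Power law: V₂/V₁ = (z₂/z₁)^α ⇒ α = ln(V₂/V₁) / ln(z₂/z₁)
α = ln(6.02/4.69) / ln(76.9/8.54) = ln(1.2836) / ln(9.0047)
  = 0.24965 / 2.19774 = 0.11360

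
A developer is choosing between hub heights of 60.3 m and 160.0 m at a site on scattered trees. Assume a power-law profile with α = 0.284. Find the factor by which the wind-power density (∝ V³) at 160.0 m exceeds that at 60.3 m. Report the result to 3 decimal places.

Speed ratio: V_B/V_A = (z_B/z_A)^α = (160.0/60.3)^0.284 = (2.6534)^0.284 = 1.31935
Power-density ratio: P_B/P_A = (V_B/V_A)³ = (1.31935)³ = 2.29657

2.297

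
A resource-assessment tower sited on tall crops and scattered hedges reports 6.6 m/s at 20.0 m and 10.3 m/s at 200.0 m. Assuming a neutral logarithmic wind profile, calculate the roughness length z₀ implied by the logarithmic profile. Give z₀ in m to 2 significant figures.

z₀ ≈ 0.33 m

Log law: V(z) ∝ ln(z/z₀). With r = V₁/V₂ = 6.6/10.3 = 0.64078,
r · ln(z₂/z₀) = ln(z₁/z₀) ⇒ ln z₀ = (ln z₁ − r·ln z₂)/(1 − r)
ln z₀ = (2.99573 − 0.64078×5.29832) / 0.35922 = -1.1116
z₀ = exp(-1.1116) = 0.3290 m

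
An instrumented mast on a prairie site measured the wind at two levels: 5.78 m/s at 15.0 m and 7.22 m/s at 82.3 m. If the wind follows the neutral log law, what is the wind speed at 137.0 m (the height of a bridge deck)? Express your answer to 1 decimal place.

7.7 m/s

Log law: V ∝ ln(z/z₀). From the pair, with r = V₁/V₂ = 0.80055,
ln z₀ = (ln z₁ − r·ln z₂)/(1 − r) = (2.7081 − 0.80055×4.4104)/0.19945 = -4.1249 → z₀ = 0.01617 m
V₃ = V₁ · ln(z₃/z₀)/ln(z₁/z₀) = 5.78 × 9.0449/6.8329 = 7.6511 m/s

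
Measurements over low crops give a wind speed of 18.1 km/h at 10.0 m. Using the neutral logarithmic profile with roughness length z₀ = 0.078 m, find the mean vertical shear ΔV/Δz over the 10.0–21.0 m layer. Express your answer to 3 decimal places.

0.252 km/h/m

Log law: V₂ = V₁ · ln(z₂/z₀)/ln(z₁/z₀) = 18.1 × 5.5956/4.8536 = 20.8668 km/h
ΔV/Δz = (20.8668 − 18.1)/(21.0 − 10.0) = 2.7668/11.0000 = 0.25153 km/h/m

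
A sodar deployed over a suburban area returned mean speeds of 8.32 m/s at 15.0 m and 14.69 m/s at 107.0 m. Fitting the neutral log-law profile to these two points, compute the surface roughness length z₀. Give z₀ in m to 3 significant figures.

Log law: V(z) ∝ ln(z/z₀). With r = V₁/V₂ = 8.32/14.69 = 0.56637,
r · ln(z₂/z₀) = ln(z₁/z₀) ⇒ ln z₀ = (ln z₁ − r·ln z₂)/(1 − r)
ln z₀ = (2.70805 − 0.56637×4.67283) / 0.43363 = 0.1418
z₀ = exp(0.1418) = 1.152 m

z₀ ≈ 1.15 m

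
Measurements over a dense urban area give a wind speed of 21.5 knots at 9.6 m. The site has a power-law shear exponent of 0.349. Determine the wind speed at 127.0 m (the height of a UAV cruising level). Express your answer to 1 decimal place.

Power-law profile: V₂ = V₁ · (z₂/z₁)^α
V₂ = 21.5 × (127.0/9.6)^0.349 = 21.5 × (13.2292)^0.349
    = 21.5 × 2.4627 = 52.9485 knots

52.9 knots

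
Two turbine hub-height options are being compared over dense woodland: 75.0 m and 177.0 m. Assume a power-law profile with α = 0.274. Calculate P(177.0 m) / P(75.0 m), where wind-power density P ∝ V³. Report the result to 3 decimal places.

Speed ratio: V_B/V_A = (z_B/z_A)^α = (177.0/75.0)^0.274 = (2.3600)^0.274 = 1.26525
Power-density ratio: P_B/P_A = (V_B/V_A)³ = (1.26525)³ = 2.02551

2.026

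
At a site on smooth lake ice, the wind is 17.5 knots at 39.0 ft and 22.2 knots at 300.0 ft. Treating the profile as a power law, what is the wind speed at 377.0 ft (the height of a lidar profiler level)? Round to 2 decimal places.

First find α: α = ln(V₂/V₁)/ln(z₂/z₁) = ln(22.2/17.5)/ln(300.0/39.0) = 0.23789/2.04022 = 0.1166
Extrapolate from 300.0 ft to 377.0 ft: V₃ = 22.2 × (377.0/300.0)^0.1166 = 22.2 × 1.0270 = 22.7993 knots

22.80 knots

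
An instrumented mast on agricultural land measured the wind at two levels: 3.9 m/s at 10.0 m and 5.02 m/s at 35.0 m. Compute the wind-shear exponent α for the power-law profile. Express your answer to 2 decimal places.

Power law: V₂/V₁ = (z₂/z₁)^α ⇒ α = ln(V₂/V₁) / ln(z₂/z₁)
α = ln(5.02/3.9) / ln(35.0/10.0) = ln(1.2872) / ln(3.5000)
  = 0.25245 / 1.25276 = 0.20152

α ≈ 0.20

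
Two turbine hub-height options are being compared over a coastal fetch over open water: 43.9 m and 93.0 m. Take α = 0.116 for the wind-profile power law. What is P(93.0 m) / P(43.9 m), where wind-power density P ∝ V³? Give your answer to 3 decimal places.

Speed ratio: V_B/V_A = (z_B/z_A)^α = (93.0/43.9)^0.116 = (2.1185)^0.116 = 1.09098
Power-density ratio: P_B/P_A = (V_B/V_A)³ = (1.09098)³ = 1.29854

1.299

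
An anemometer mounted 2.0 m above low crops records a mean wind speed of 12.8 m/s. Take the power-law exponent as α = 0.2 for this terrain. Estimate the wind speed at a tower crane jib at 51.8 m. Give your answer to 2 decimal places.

24.54 m/s

Power-law profile: V₂ = V₁ · (z₂/z₁)^α
V₂ = 12.8 × (51.8/2.0)^0.2 = 12.8 × (25.9000)^0.2
    = 12.8 × 1.9172 = 24.5397 m/s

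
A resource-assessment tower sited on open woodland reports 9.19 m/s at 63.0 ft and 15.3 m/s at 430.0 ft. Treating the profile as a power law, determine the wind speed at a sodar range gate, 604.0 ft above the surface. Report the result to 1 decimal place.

16.7 m/s

First find α: α = ln(V₂/V₁)/ln(z₂/z₁) = ln(15.3/9.19)/ln(430.0/63.0) = 0.50974/1.92065 = 0.2654
Extrapolate from 430.0 ft to 604.0 ft: V₃ = 15.3 × (604.0/430.0)^0.2654 = 15.3 × 1.0944 = 16.7439 m/s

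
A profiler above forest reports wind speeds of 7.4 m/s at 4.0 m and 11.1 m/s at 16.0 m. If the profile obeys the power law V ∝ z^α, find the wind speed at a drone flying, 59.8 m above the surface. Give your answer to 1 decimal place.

16.3 m/s

First find α: α = ln(V₂/V₁)/ln(z₂/z₁) = ln(11.1/7.4)/ln(16.0/4.0) = 0.40547/1.38629 = 0.2925
Extrapolate from 16.0 m to 59.8 m: V₃ = 11.1 × (59.8/16.0)^0.2925 = 11.1 × 1.4705 = 16.3227 m/s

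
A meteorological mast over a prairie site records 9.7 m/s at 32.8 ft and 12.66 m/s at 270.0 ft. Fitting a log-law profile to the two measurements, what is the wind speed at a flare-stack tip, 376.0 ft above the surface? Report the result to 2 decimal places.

13.13 m/s

Log law: V ∝ ln(z/z₀). From the pair, with r = V₁/V₂ = 0.76619,
ln z₀ = (ln z₁ − r·ln z₂)/(1 − r) = (3.4904 − 0.76619×5.5984)/0.23381 = -3.4175 → z₀ = 0.03279 ft
V₃ = V₁ · ln(z₃/z₀)/ln(z₁/z₀) = 9.7 × 9.3471/6.9080 = 13.1250 m/s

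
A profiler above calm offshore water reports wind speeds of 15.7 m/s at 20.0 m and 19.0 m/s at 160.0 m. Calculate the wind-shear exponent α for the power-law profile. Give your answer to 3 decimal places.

α ≈ 0.092

Power law: V₂/V₁ = (z₂/z₁)^α ⇒ α = ln(V₂/V₁) / ln(z₂/z₁)
α = ln(19.0/15.7) / ln(160.0/20.0) = ln(1.2102) / ln(8.0000)
  = 0.19078 / 2.07944 = 0.09174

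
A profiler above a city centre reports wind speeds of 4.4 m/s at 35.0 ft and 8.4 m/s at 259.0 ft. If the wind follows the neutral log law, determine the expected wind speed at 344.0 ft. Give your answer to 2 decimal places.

8.97 m/s

Log law: V ∝ ln(z/z₀). From the pair, with r = V₁/V₂ = 0.52381,
ln z₀ = (ln z₁ − r·ln z₂)/(1 − r) = (3.5553 − 0.52381×5.5568)/0.47619 = 1.3537 → z₀ = 3.872 ft
V₃ = V₁ · ln(z₃/z₀)/ln(z₁/z₀) = 4.4 × 4.4869/2.2016 = 8.9672 m/s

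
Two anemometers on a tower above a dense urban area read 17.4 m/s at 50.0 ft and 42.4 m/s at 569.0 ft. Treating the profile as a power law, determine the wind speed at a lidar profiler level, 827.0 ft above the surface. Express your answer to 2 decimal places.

48.62 m/s

First find α: α = ln(V₂/V₁)/ln(z₂/z₁) = ln(42.4/17.4)/ln(569.0/50.0) = 0.89068/2.43186 = 0.3663
Extrapolate from 569.0 ft to 827.0 ft: V₃ = 42.4 × (827.0/569.0)^0.3663 = 42.4 × 1.1468 = 48.6231 m/s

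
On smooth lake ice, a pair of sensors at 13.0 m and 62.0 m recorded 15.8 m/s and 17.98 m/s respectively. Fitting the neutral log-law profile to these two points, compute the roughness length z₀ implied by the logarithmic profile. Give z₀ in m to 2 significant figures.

Log law: V(z) ∝ ln(z/z₀). With r = V₁/V₂ = 15.8/17.98 = 0.87875,
r · ln(z₂/z₀) = ln(z₁/z₀) ⇒ ln z₀ = (ln z₁ − r·ln z₂)/(1 − r)
ln z₀ = (2.56495 − 0.87875×4.12713) / 0.12125 = -8.7573
z₀ = exp(-8.7573) = 0.0001573 m

z₀ ≈ 0.00016 m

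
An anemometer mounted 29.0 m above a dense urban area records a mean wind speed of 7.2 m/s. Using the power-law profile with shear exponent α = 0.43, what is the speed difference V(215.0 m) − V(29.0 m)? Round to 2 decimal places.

Power law: V₂ = V₁ · (z₂/z₁)^α = 7.2 × (7.4138)^0.43 = 17.0392 m/s
ΔV = 17.0392 − 7.2 = 9.8392 m/s

9.84 m/s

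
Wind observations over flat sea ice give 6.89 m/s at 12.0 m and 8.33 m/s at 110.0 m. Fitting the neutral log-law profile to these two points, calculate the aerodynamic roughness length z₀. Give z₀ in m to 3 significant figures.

Log law: V(z) ∝ ln(z/z₀). With r = V₁/V₂ = 6.89/8.33 = 0.82713,
r · ln(z₂/z₀) = ln(z₁/z₀) ⇒ ln z₀ = (ln z₁ − r·ln z₂)/(1 − r)
ln z₀ = (2.48491 − 0.82713×4.70048) / 0.17287 = -8.1160
z₀ = exp(-8.1160) = 0.0002987 m

z₀ ≈ 0.000299 m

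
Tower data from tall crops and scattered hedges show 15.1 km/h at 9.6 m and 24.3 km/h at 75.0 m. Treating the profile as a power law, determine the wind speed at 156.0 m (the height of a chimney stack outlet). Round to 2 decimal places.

28.79 km/h

First find α: α = ln(V₂/V₁)/ln(z₂/z₁) = ln(24.3/15.1)/ln(75.0/9.6) = 0.47578/2.05573 = 0.2314
Extrapolate from 75.0 m to 156.0 m: V₃ = 24.3 × (156.0/75.0)^0.2314 = 24.3 × 1.1847 = 28.7885 km/h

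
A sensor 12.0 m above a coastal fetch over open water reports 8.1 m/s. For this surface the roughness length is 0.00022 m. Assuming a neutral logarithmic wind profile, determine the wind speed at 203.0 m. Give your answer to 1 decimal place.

Log law: V(z) ∝ ln(z/z₀), so V₂/V₁ = ln(z₂/z₀) / ln(z₁/z₀).
ln(203.0/0.00022) = 13.7351, ln(12.0/0.00022) = 10.9068
V₂ = 8.1 × 13.7351/10.9068 = 8.1 × 1.2593 = 10.2005 m/s

10.2 m/s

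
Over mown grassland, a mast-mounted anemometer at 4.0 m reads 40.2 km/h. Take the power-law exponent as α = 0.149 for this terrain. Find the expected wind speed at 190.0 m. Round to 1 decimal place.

Power-law profile: V₂ = V₁ · (z₂/z₁)^α
V₂ = 40.2 × (190.0/4.0)^0.149 = 40.2 × (47.5000)^0.149
    = 40.2 × 1.7776 = 71.4584 km/h

71.5 km/h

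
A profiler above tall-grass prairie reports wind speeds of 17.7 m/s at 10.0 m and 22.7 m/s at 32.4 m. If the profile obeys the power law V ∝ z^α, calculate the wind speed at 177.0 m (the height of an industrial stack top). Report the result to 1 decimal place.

First find α: α = ln(V₂/V₁)/ln(z₂/z₁) = ln(22.7/17.7)/ln(32.4/10.0) = 0.24880/1.17557 = 0.2116
Extrapolate from 32.4 m to 177.0 m: V₃ = 22.7 × (177.0/32.4)^0.2116 = 22.7 × 1.4324 = 32.5159 m/s

32.5 m/s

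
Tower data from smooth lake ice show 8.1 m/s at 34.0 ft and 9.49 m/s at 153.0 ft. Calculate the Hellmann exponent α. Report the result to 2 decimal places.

Power law: V₂/V₁ = (z₂/z₁)^α ⇒ α = ln(V₂/V₁) / ln(z₂/z₁)
α = ln(9.49/8.1) / ln(153.0/34.0) = ln(1.1716) / ln(4.5000)
  = 0.15837 / 1.50408 = 0.10530

α ≈ 0.11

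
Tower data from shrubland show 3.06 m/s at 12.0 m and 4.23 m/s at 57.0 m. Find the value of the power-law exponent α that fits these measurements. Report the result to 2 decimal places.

α ≈ 0.21

Power law: V₂/V₁ = (z₂/z₁)^α ⇒ α = ln(V₂/V₁) / ln(z₂/z₁)
α = ln(4.23/3.06) / ln(57.0/12.0) = ln(1.3824) / ln(4.7500)
  = 0.32379 / 1.55814 = 0.20780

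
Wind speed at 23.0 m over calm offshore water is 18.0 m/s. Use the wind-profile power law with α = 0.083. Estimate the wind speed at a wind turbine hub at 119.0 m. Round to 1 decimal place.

Power-law profile: V₂ = V₁ · (z₂/z₁)^α
V₂ = 18.0 × (119.0/23.0)^0.083 = 18.0 × (5.1739)^0.083
    = 18.0 × 1.1462 = 20.6310 m/s

20.6 m/s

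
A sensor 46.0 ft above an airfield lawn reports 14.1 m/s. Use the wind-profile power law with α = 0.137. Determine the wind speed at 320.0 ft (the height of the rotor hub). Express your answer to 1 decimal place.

18.4 m/s

Power-law profile: V₂ = V₁ · (z₂/z₁)^α
V₂ = 14.1 × (320.0/46.0)^0.137 = 14.1 × (6.9565)^0.137
    = 14.1 × 1.3044 = 18.3919 m/s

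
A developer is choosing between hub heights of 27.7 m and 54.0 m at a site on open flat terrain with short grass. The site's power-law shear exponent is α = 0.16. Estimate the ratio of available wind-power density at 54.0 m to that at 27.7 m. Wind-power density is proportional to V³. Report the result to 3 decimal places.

1.378

Speed ratio: V_B/V_A = (z_B/z_A)^α = (54.0/27.7)^0.16 = (1.9495)^0.16 = 1.11272
Power-density ratio: P_B/P_A = (V_B/V_A)³ = (1.11272)³ = 1.37771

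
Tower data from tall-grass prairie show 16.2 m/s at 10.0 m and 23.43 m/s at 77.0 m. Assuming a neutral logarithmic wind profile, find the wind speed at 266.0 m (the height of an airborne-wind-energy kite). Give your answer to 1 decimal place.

Log law: V ∝ ln(z/z₀). From the pair, with r = V₁/V₂ = 0.69142,
ln z₀ = (ln z₁ − r·ln z₂)/(1 − r) = (2.3026 − 0.69142×4.3438)/0.30858 = -2.2711 → z₀ = 0.1032 m
V₃ = V₁ · ln(z₃/z₀)/ln(z₁/z₀) = 16.2 × 7.8546/4.5737 = 27.8210 m/s

27.8 m/s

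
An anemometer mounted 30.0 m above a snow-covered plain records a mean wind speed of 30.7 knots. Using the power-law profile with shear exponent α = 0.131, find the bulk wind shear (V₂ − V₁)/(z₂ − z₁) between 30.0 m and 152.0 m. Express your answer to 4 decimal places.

0.0596 knots/m

Power law: V₂ = V₁ · (z₂/z₁)^α = 30.7 × (5.0667)^0.131 = 37.9714 knots
ΔV/Δz = (37.9714 − 30.7)/(152.0 − 30.0) = 7.2714/122.0000 = 0.05960 knots/m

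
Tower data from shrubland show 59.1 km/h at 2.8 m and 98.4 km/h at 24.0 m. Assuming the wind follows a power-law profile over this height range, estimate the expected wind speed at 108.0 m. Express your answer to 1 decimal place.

First find α: α = ln(V₂/V₁)/ln(z₂/z₁) = ln(98.4/59.1)/ln(24.0/2.8) = 0.50981/2.14843 = 0.2373
Extrapolate from 24.0 m to 108.0 m: V₃ = 98.4 × (108.0/24.0)^0.2373 = 98.4 × 1.4289 = 140.6042 km/h

140.6 km/h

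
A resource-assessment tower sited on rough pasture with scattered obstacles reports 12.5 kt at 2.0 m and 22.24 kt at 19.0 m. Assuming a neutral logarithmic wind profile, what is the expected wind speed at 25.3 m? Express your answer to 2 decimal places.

Log law: V ∝ ln(z/z₀). From the pair, with r = V₁/V₂ = 0.56205,
ln z₀ = (ln z₁ − r·ln z₂)/(1 − r) = (0.6931 − 0.56205×2.9444)/0.43795 = -2.1961 → z₀ = 0.1112 m
V₃ = V₁ · ln(z₃/z₀)/ln(z₁/z₀) = 12.5 × 5.4269/2.8892 = 23.4789 kt

23.48 kt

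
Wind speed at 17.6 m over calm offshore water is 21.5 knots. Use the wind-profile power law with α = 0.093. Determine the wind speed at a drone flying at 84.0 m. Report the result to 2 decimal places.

24.86 knots

Power-law profile: V₂ = V₁ · (z₂/z₁)^α
V₂ = 21.5 × (84.0/17.6)^0.093 = 21.5 × (4.7727)^0.093
    = 21.5 × 1.1564 = 24.8636 knots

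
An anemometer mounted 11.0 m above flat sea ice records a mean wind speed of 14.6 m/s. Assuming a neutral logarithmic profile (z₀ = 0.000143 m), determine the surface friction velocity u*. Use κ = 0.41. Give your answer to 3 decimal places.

Log law: V(z) = (u*/κ) · ln(z/z₀) ⇒ u* = κ · V / ln(z/z₀)
u* = 0.41 × 14.6 / ln(11.0/0.000143) = 0.41 × 14.6 / 11.2506
   = 5.9860 / 11.2506 = 0.5321 m/s

u* ≈ 0.532 m/s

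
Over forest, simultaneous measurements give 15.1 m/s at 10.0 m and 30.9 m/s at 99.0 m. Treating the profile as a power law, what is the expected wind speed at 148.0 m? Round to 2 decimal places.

35.04 m/s

First find α: α = ln(V₂/V₁)/ln(z₂/z₁) = ln(30.9/15.1)/ln(99.0/10.0) = 0.71606/2.29253 = 0.3123
Extrapolate from 99.0 m to 148.0 m: V₃ = 30.9 × (148.0/99.0)^0.3123 = 30.9 × 1.1338 = 35.0350 m/s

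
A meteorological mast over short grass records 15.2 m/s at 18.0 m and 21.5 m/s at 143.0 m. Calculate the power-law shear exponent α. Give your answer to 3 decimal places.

Power law: V₂/V₁ = (z₂/z₁)^α ⇒ α = ln(V₂/V₁) / ln(z₂/z₁)
α = ln(21.5/15.2) / ln(143.0/18.0) = ln(1.4145) / ln(7.9444)
  = 0.34676 / 2.07247 = 0.16732

α ≈ 0.167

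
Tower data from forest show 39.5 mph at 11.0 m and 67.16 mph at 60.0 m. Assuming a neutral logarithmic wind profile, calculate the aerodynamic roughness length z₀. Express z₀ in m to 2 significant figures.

Log law: V(z) ∝ ln(z/z₀). With r = V₁/V₂ = 39.5/67.16 = 0.58815,
r · ln(z₂/z₀) = ln(z₁/z₀) ⇒ ln z₀ = (ln z₁ − r·ln z₂)/(1 − r)
ln z₀ = (2.39790 − 0.58815×4.09434) / 0.41185 = -0.0247
z₀ = exp(-0.0247) = 0.9756 m

z₀ ≈ 0.98 m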